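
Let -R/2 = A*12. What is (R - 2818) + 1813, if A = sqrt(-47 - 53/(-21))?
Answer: -1005 - 8*I*sqrt(19614)/7 ≈ -1005.0 - 160.06*I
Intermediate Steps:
A = I*sqrt(19614)/21 (A = sqrt(-47 - 53*(-1/21)) = sqrt(-47 + 53/21) = sqrt(-934/21) = I*sqrt(19614)/21 ≈ 6.669*I)
R = -8*I*sqrt(19614)/7 (R = -2*I*sqrt(19614)/21*12 = -8*I*sqrt(19614)/7 ≈ -160.06*I)
(R - 2818) + 1813 = (-8*I*sqrt(19614)/7 - 2818) + 1813 = (-2818 - 8*I*sqrt(19614)/7) + 1813 = -1005 - 8*I*sqrt(19614)/7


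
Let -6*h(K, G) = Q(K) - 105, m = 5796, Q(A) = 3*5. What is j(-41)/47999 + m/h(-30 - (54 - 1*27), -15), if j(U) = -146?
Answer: 92733338/239995 ≈ 386.40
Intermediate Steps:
Q(A) = 15
h(K, G) = 15 (h(K, G) = -(15 - 105)/6 = -⅙*(-90) = 15)
j(-41)/47999 + m/h(-30 - (54 - 1*27), -15) = -146/47999 + 5796/15 = -146*1/47999 + 5796*(1/15) = -146/47999 + 1932/5 = 92733338/239995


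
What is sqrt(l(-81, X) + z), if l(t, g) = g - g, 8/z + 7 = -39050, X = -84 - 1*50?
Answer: 2*I*sqrt(78114)/39057 ≈ 0.014312*I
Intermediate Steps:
X = -134 (X = -84 - 50 = -134)
z = -8/39057 (z = 8/(-7 - 39050) = 8/(-39057) = 8*(-1/39057) = -8/39057 ≈ -0.00020483)
l(t, g) = 0
sqrt(l(-81, X) + z) = sqrt(0 - 8/39057) = sqrt(-8/39057) = 2*I*sqrt(78114)/39057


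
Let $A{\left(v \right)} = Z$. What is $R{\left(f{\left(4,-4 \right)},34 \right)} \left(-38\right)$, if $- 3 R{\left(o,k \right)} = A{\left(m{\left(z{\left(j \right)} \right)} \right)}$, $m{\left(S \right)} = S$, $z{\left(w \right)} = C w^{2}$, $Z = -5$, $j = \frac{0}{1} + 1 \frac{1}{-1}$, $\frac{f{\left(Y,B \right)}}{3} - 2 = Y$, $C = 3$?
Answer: $- \frac{190}{3} \approx -63.333$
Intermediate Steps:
$f{\left(Y,B \right)} = 6 + 3 Y$
$j = -1$ ($j = 0 \cdot 1 + 1 \left(-1\right) = 0 - 1 = -1$)
$z{\left(w \right)} = 3 w^{2}$
$A{\left(v \right)} = -5$
$R{\left(o,k \right)} = \frac{5}{3}$ ($R{\left(o,k \right)} = \left(- \frac{1}{3}\right) \left(-5\right) = \frac{5}{3}$)
$R{\left(f{\left(4,-4 \right)},34 \right)} \left(-38\right) = \frac{5}{3} \left(-38\right) = - \frac{190}{3}$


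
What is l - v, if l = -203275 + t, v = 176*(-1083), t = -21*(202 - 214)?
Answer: -12415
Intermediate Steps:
t = 252 (t = -21*(-12) = 252)
v = -190608
l = -203023 (l = -203275 + 252 = -203023)
l - v = -203023 - 1*(-190608) = -203023 + 190608 = -12415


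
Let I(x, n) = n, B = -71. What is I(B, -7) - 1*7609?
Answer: -7616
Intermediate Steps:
I(B, -7) - 1*7609 = -7 - 1*7609 = -7 - 7609 = -7616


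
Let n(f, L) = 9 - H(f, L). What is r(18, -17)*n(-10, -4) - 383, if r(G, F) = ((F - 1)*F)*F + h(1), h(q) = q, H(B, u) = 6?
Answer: -15986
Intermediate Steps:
r(G, F) = 1 + F²*(-1 + F) (r(G, F) = ((F - 1)*F)*F + 1 = ((-1 + F)*F)*F + 1 = (F*(-1 + F))*F + 1 = F²*(-1 + F) + 1 = 1 + F²*(-1 + F))
n(f, L) = 3 (n(f, L) = 9 - 1*6 = 9 - 6 = 3)
r(18, -17)*n(-10, -4) - 383 = (1 + (-17)³ - 1*(-17)²)*3 - 383 = (1 - 4913 - 1*289)*3 - 383 = (1 - 4913 - 289)*3 - 383 = -5201*3 - 383 = -15603 - 383 = -15986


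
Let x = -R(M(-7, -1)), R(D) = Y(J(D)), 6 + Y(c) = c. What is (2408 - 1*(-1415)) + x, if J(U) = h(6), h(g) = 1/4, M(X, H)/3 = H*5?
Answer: 15315/4 ≈ 3828.8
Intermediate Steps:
M(X, H) = 15*H (M(X, H) = 3*(H*5) = 3*(5*H) = 15*H)
h(g) = 1/4
J(U) = 1/4
Y(c) = -6 + c
R(D) = -23/4 (R(D) = -6 + 1/4 = -23/4)
x = 23/4 (x = -1*(-23/4) = 23/4 ≈ 5.7500)
(2408 - 1*(-1415)) + x = (2408 - 1*(-1415)) + 23/4 = (2408 + 1415) + 23/4 = 3823 + 23/4 = 15315/4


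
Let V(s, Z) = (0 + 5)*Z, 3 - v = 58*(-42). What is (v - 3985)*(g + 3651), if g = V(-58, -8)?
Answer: -5582606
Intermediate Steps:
v = 2439 (v = 3 - 58*(-42) = 3 - 1*(-2436) = 3 + 2436 = 2439)
V(s, Z) = 5*Z
g = -40 (g = 5*(-8) = -40)
(v - 3985)*(g + 3651) = (2439 - 3985)*(-40 + 3651) = -1546*3611 = -5582606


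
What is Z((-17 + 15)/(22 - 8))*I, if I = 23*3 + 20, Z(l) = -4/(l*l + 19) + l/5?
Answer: -173372/8155 ≈ -21.260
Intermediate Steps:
Z(l) = -4/(19 + l²) + l/5 (Z(l) = -4/(l² + 19) + l*(⅕) = -4/(19 + l²) + l/5)
I = 89 (I = 69 + 20 = 89)
Z((-17 + 15)/(22 - 8))*I = ((-20 + ((-17 + 15)/(22 - 8))³ + 19*((-17 + 15)/(22 - 8)))/(5*(19 + ((-17 + 15)/(22 - 8))²)))*89 = ((-20 + (-2/14)³ + 19*(-2/14))/(5*(19 + (-2/14)²)))*89 = ((-20 + (-2*1/14)³ + 19*(-2*1/14))/(5*(19 + (-2*1/14)²)))*89 = ((-20 + (-⅐)³ + 19*(-⅐))/(5*(19 + (-⅐)²)))*89 = ((-20 - 1/343 - 19/7)/(5*(19 + 1/49)))*89 = ((⅕)*(-7792/343)/(932/49))*89 = ((⅕)*(49/932)*(-7792/343))*89 = -1948/8155*89 = -173372/8155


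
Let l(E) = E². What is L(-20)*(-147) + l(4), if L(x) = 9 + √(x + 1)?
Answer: -1307 - 147*I*√19 ≈ -1307.0 - 640.76*I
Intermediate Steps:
L(x) = 9 + √(1 + x)
L(-20)*(-147) + l(4) = (9 + √(1 - 20))*(-147) + 4² = (9 + √(-19))*(-147) + 16 = (9 + I*√19)*(-147) + 16 = (-1323 - 147*I*√19) + 16 = -1307 - 147*I*√19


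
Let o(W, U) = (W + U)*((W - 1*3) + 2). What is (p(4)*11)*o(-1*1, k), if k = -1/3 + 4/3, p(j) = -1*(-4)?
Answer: 0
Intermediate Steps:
p(j) = 4
k = 1 (k = -1*⅓ + 4*(⅓) = -⅓ + 4/3 = 1)
o(W, U) = (-1 + W)*(U + W) (o(W, U) = (U + W)*((W - 3) + 2) = (U + W)*((-3 + W) + 2) = (U + W)*(-1 + W) = (-1 + W)*(U + W))
(p(4)*11)*o(-1*1, k) = (4*11)*((-1*1)² - 1*1 - (-1) + 1*(-1*1)) = 44*((-1)² - 1 - 1*(-1) + 1*(-1)) = 44*(1 - 1 + 1 - 1) = 44*0 = 0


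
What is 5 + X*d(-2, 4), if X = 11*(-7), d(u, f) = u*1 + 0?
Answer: 159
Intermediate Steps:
d(u, f) = u (d(u, f) = u + 0 = u)
X = -77
5 + X*d(-2, 4) = 5 - 77*(-2) = 5 + 154 = 159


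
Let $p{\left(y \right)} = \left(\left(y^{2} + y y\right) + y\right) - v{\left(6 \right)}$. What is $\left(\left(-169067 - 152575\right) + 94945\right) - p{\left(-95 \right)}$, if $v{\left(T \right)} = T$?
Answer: $-244646$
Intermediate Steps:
$p{\left(y \right)} = -6 + y + 2 y^{2}$ ($p{\left(y \right)} = \left(\left(y^{2} + y y\right) + y\right) - 6 = \left(\left(y^{2} + y^{2}\right) + y\right) - 6 = \left(2 y^{2} + y\right) - 6 = \left(y + 2 y^{2}\right) - 6 = -6 + y + 2 y^{2}$)
$\left(\left(-169067 - 152575\right) + 94945\right) - p{\left(-95 \right)} = \left(\left(-169067 - 152575\right) + 94945\right) - \left(-6 - 95 + 2 \left(-95\right)^{2}\right) = \left(-321642 + 94945\right) - \left(-6 - 95 + 2 \cdot 9025\right) = -226697 - \left(-6 - 95 + 18050\right) = -226697 - 17949 = -244646$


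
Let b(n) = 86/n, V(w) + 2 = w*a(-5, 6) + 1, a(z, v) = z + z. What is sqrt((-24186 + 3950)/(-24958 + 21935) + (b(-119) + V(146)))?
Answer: I*sqrt(188296292887787)/359737 ≈ 38.145*I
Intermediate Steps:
a(z, v) = 2*z
V(w) = -1 - 10*w (V(w) = -2 + (w*(2*(-5)) + 1) = -2 + (w*(-10) + 1) = -2 + (-10*w + 1) = -2 + (1 - 10*w) = -1 - 10*w)
sqrt((-24186 + 3950)/(-24958 + 21935) + (b(-119) + V(146))) = sqrt((-24186 + 3950)/(-24958 + 21935) + (86/(-119) + (-1 - 10*146))) = sqrt(-20236/(-3023) + (86*(-1/119) + (-1 - 1460))) = sqrt(-20236*(-1/3023) + (-86/119 - 1461)) = sqrt(20236/3023 - 173945/119) = sqrt(-523427651/359737) = I*sqrt(188296292887787)/359737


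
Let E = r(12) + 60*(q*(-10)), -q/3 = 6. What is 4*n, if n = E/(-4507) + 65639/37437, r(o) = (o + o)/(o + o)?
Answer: -434088256/168728559 ≈ -2.5727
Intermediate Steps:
q = -18 (q = -3*6 = -18)
r(o) = 1 (r(o) = (2*o)/((2*o)) = (2*o)*(1/(2*o)) = 1)
E = 10801 (E = 1 + 60*(-18*(-10)) = 1 + 60*180 = 1 + 10800 = 10801)
n = -108522064/168728559 (n = 10801/(-4507) + 65639/37437 = 10801*(-1/4507) + 65639*(1/37437) = -10801/4507 + 65639/37437 = -108522064/168728559 ≈ -0.64318)
4*n = 4*(-108522064/168728559) = -434088256/168728559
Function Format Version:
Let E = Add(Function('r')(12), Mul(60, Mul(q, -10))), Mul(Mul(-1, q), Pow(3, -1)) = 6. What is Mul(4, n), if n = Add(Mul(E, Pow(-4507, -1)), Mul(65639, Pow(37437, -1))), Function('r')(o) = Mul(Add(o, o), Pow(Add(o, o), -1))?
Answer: Rational(-434088256, 168728559) ≈ -2.5727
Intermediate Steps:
q = -18 (q = Mul(-3, 6) = -18)
Function('r')(o) = 1 (Function('r')(o) = Mul(Mul(2, o), Pow(Mul(2, o), -1)) = Mul(Mul(2, o), Mul(Rational(1, 2), Pow(o, -1))) = 1)
E = 10801 (E = Add(1, Mul(60, Mul(-18, -10))) = Add(1, Mul(60, 180)) = Add(1, 10800) = 10801)
n = Rational(-108522064, 168728559) (n = Add(Mul(10801, Pow(-4507, -1)), Mul(65639, Pow(37437, -1))) = Add(Mul(10801, Rational(-1, 4507)), Mul(65639, Rational(1, 37437))) = Add(Rational(-10801, 4507), Rational(65639, 37437)) = Rational(-108522064, 168728559) ≈ -0.64318)
Mul(4, n) = Mul(4, Rational(-108522064, 168728559)) = Rational(-434088256, 168728559)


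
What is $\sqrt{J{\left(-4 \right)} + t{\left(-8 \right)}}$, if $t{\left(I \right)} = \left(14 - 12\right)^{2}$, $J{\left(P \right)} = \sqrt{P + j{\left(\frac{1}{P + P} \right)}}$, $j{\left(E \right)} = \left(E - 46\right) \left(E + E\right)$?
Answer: $\frac{\sqrt{64 + 2 \sqrt{482}}}{4} \approx 2.597$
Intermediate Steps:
$j{\left(E \right)} = 2 E \left(-46 + E\right)$ ($j{\left(E \right)} = \left(-46 + E\right) 2 E = 2 E \left(-46 + E\right)$)
$J{\left(P \right)} = \sqrt{P + \frac{-46 + \frac{1}{2 P}}{P}}$ ($J{\left(P \right)} = \sqrt{P + \frac{2 \left(-46 + \frac{1}{P + P}\right)}{P + P}} = \sqrt{P + \frac{2 \left(-46 + \frac{1}{2 P}\right)}{2 P}} = \sqrt{P + 2 \frac{1}{2 P} \left(-46 + \frac{1}{2 P}\right)} = \sqrt{P + \frac{-46 + \frac{1}{2 P}}{P}}$)
$t{\left(I \right)} = 4$ ($t{\left(I \right)} = 2^{2} = 4$)
$\sqrt{J{\left(-4 \right)} + t{\left(-8 \right)}} = \sqrt{\frac{\sqrt{- \frac{184}{-4} + \frac{2}{16} + 4 \left(-4\right)}}{2} + 4} = \sqrt{\frac{\sqrt{\left(-184\right) \left(- \frac{1}{4}\right) + 2 \cdot \frac{1}{16} - 16}}{2} + 4} = \sqrt{\frac{\sqrt{46 + \frac{1}{8} - 16}}{2} + 4} = \sqrt{\frac{\sqrt{\frac{241}{8}}}{2} + 4} = \sqrt{\frac{\frac{1}{4} \sqrt{482}}{2} + 4} = \sqrt{\frac{\sqrt{482}}{8} + 4} = \sqrt{4 + \frac{\sqrt{482}}{8}}$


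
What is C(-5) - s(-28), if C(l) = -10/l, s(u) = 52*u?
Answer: 1458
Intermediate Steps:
C(-5) - s(-28) = -10/(-5) - 52*(-28) = -10*(-⅕) - 1*(-1456) = 2 + 1456 = 1458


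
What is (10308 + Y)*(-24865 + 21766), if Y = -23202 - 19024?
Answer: 98913882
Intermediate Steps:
Y = -42226
(10308 + Y)*(-24865 + 21766) = (10308 - 42226)*(-24865 + 21766) = -31918*(-3099) = 98913882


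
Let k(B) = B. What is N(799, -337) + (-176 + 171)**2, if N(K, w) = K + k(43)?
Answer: 867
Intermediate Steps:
N(K, w) = 43 + K (N(K, w) = K + 43 = 43 + K)
N(799, -337) + (-176 + 171)**2 = (43 + 799) + (-176 + 171)**2 = 842 + (-5)**2 = 842 + 25 = 867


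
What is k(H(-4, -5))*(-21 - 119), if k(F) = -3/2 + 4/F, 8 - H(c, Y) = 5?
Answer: 70/3 ≈ 23.333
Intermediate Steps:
H(c, Y) = 3 (H(c, Y) = 8 - 1*5 = 8 - 5 = 3)
k(F) = -3/2 + 4/F (k(F) = -3*1/2 + 4/F = -3/2 + 4/F)
k(H(-4, -5))*(-21 - 119) = (-3/2 + 4/3)*(-21 - 119) = (-3/2 + 4*(1/3))*(-140) = (-3/2 + 4/3)*(-140) = -1/6*(-140) = 70/3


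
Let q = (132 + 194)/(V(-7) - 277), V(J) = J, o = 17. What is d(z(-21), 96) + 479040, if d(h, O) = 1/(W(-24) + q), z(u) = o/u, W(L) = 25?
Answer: 1622508622/3387 ≈ 4.7904e+5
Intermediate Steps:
z(u) = 17/u
q = -163/142 (q = (132 + 194)/(-7 - 277) = 326/(-284) = 326*(-1/284) = -163/142 ≈ -1.1479)
d(h, O) = 142/3387 (d(h, O) = 1/(25 - 163/142) = 1/(3387/142) = 142/3387)
d(z(-21), 96) + 479040 = 142/3387 + 479040 = 1622508622/3387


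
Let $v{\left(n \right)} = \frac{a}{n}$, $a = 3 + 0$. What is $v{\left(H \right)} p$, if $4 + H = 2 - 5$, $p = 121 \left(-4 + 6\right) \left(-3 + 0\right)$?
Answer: $\frac{2178}{7} \approx 311.14$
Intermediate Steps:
$p = -726$ ($p = 121 \cdot 2 \left(-3\right) = 121 \left(-6\right) = -726$)
$H = -7$ ($H = -4 + \left(2 - 5\right) = -4 - 3 = -7$)
$a = 3$
$v{\left(n \right)} = \frac{3}{n}$
$v{\left(H \right)} p = \frac{3}{-7} \left(-726\right) = 3 \left(- \frac{1}{7}\right) \left(-726\right) = \left(- \frac{3}{7}\right) \left(-726\right) = \frac{2178}{7}$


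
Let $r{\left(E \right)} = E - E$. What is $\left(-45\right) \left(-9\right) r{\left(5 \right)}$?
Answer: $0$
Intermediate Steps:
$r{\left(E \right)} = 0$
$\left(-45\right) \left(-9\right) r{\left(5 \right)} = \left(-45\right) \left(-9\right) 0 = 405 \cdot 0 = 0$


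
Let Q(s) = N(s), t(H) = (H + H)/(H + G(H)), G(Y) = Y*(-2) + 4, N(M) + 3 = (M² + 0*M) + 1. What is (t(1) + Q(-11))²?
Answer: 128881/9 ≈ 14320.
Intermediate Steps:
N(M) = -2 + M² (N(M) = -3 + ((M² + 0*M) + 1) = -3 + ((M² + 0) + 1) = -3 + (M² + 1) = -3 + (1 + M²) = -2 + M²)
G(Y) = 4 - 2*Y (G(Y) = -2*Y + 4 = 4 - 2*Y)
t(H) = 2*H/(4 - H) (t(H) = (H + H)/(H + (4 - 2*H)) = (2*H)/(4 - H) = 2*H/(4 - H))
Q(s) = -2 + s²
(t(1) + Q(-11))² = (2*1/(4 - 1*1) + (-2 + (-11)²))² = (2*1/(4 - 1) + (-2 + 121))² = (2*1/3 + 119)² = (2*1*(⅓) + 119)² = (⅔ + 119)² = (359/3)² = 128881/9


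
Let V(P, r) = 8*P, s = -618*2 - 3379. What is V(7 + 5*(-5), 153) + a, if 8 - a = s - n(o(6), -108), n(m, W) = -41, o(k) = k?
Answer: 4438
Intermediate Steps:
s = -4615 (s = -1236 - 3379 = -4615)
a = 4582 (a = 8 - (-4615 - 1*(-41)) = 8 - (-4615 + 41) = 8 - 1*(-4574) = 8 + 4574 = 4582)
V(7 + 5*(-5), 153) + a = 8*(7 + 5*(-5)) + 4582 = 8*(7 - 25) + 4582 = 8*(-18) + 4582 = -144 + 4582 = 4438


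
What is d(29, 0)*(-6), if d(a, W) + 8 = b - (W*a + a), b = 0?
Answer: 222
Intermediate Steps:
d(a, W) = -8 - a - W*a (d(a, W) = -8 + (0 - (W*a + a)) = -8 + (0 - (a + W*a)) = -8 + (0 + (-a - W*a)) = -8 + (-a - W*a) = -8 - a - W*a)
d(29, 0)*(-6) = (-8 - 1*29 - 1*0*29)*(-6) = (-8 - 29 + 0)*(-6) = -37*(-6) = 222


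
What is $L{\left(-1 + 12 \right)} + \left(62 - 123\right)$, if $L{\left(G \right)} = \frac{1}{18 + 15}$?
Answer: $- \frac{2012}{33} \approx -60.97$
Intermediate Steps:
$L{\left(G \right)} = \frac{1}{33}$
$L{\left(-1 + 12 \right)} + \left(62 - 123\right) = \frac{1}{33} + \left(62 - 123\right) = \frac{1}{33} - 61 = - \frac{2012}{33}$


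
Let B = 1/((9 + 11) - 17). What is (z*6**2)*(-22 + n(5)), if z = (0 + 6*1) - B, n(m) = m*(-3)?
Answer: -7548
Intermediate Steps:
B = 1/3 (B = 1/(20 - 17) = 1/3 ≈ 0.33333)
n(m) = -3*m
z = 17/3 (z = (0 + 6*1) - 1*1/3 = (0 + 6) - 1/3 = 6 - 1/3 = 17/3 ≈ 5.6667)
(z*6**2)*(-22 + n(5)) = ((17/3)*6**2)*(-22 - 3*5) = ((17/3)*36)*(-22 - 15) = 204*(-37) = -7548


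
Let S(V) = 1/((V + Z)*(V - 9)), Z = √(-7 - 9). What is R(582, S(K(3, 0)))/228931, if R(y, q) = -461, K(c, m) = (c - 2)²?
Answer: -461/228931 ≈ -0.0020137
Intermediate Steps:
K(c, m) = (-2 + c)²
Z = 4*I (Z = √(-16) = 4*I ≈ 4.0*I)
S(V) = 1/((-9 + V)*(V + 4*I)) (S(V) = 1/((V + 4*I)*(V - 9)) = 1/((V + 4*I)*(-9 + V)) = 1/((-9 + V)*(V + 4*I)))
R(582, S(K(3, 0)))/228931 = -461/228931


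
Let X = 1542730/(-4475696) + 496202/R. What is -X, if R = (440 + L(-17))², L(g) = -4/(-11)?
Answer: -519025962099/234417934772 ≈ -2.2141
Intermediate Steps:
L(g) = 4/11 (L(g) = -4*(-1/11) = 4/11)
R = 23464336/121 (R = (440 + 4/11)² = (4844/11)² = 23464336/121 ≈ 1.9392e+5)
X = 519025962099/234417934772 (X = 1542730/(-4475696) + 496202/(23464336/121) = 1542730*(-1/4475696) + 496202*(121/23464336) = -771365/2237848 + 4288603/1676024 = 519025962099/234417934772 ≈ 2.2141)
-X = -1*519025962099/234417934772 = -519025962099/234417934772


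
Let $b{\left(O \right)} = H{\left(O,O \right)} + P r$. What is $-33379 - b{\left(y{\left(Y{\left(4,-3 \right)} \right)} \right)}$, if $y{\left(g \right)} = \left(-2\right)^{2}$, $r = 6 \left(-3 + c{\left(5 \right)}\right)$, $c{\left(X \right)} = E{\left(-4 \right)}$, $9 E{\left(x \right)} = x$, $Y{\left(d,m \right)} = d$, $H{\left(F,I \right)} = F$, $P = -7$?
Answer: $- \frac{100583}{3} \approx -33528.0$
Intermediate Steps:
$E{\left(x \right)} = \frac{x}{9}$
$c{\left(X \right)} = - \frac{4}{9}$ ($c{\left(X \right)} = \frac{1}{9} \left(-4\right) = - \frac{4}{9}$)
$r = - \frac{62}{3}$ ($r = 6 \left(-3 - \frac{4}{9}\right) = 6 \left(- \frac{31}{9}\right) = - \frac{62}{3} \approx -20.667$)
$y{\left(g \right)} = 4$
$b{\left(O \right)} = \frac{434}{3} + O$ ($b{\left(O \right)} = O - - \frac{434}{3} = O + \frac{434}{3} = \frac{434}{3} + O$)
$-33379 - b{\left(y{\left(Y{\left(4,-3 \right)} \right)} \right)} = -33379 - \left(\frac{434}{3} + 4\right) = -33379 - \frac{446}{3} = - \frac{100583}{3}$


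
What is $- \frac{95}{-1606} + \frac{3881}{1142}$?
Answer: $\frac{1585344}{458513} \approx 3.4576$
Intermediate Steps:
$- \frac{95}{-1606} + \frac{3881}{1142} = \left(-95\right) \left(- \frac{1}{1606}\right) + 3881 \cdot \frac{1}{1142} = \frac{95}{1606} + \frac{3881}{1142} = \frac{1585344}{458513}$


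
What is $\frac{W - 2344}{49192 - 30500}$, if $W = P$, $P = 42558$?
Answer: $\frac{20107}{9346} \approx 2.1514$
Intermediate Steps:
$W = 42558$
$\frac{W - 2344}{49192 - 30500} = \frac{42558 - 2344}{49192 - 30500} = \frac{40214}{18692} = 40214 \cdot \frac{1}{18692} = \frac{20107}{9346}$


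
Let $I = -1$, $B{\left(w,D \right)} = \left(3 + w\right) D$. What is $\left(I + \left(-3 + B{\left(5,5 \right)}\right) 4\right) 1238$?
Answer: $181986$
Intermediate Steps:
$B{\left(w,D \right)} = D \left(3 + w\right)$
$\left(I + \left(-3 + B{\left(5,5 \right)}\right) 4\right) 1238 = \left(-1 + \left(-3 + 5 \left(3 + 5\right)\right) 4\right) 1238 = \left(-1 + \left(-3 + 5 \cdot 8\right) 4\right) 1238 = \left(-1 + \left(-3 + 40\right) 4\right) 1238 = \left(-1 + 37 \cdot 4\right) 1238 = \left(-1 + 148\right) 1238 = 147 \cdot 1238 = 181986$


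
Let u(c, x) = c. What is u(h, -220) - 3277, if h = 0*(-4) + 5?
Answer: -3272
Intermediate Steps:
h = 5 (h = 0 + 5 = 5)
u(h, -220) - 3277 = 5 - 3277 = -3272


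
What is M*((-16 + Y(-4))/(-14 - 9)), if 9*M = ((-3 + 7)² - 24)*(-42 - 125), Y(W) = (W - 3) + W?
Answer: 4008/23 ≈ 174.26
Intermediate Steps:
Y(W) = -3 + 2*W (Y(W) = (-3 + W) + W = -3 + 2*W)
M = 1336/9 (M = (((-3 + 7)² - 24)*(-42 - 125))/9 = ((4² - 24)*(-167))/9 = ((16 - 24)*(-167))/9 = (-8*(-167))/9 = (⅑)*1336 = 1336/9 ≈ 148.44)
M*((-16 + Y(-4))/(-14 - 9)) = 1336*((-16 + (-3 + 2*(-4)))/(-14 - 9))/9 = 1336*((-16 + (-3 - 8))/(-23))/9 = 1336*((-16 - 11)*(-1/23))/9 = 1336*(-27*(-1/23))/9 = (1336/9)*(27/23) = 4008/23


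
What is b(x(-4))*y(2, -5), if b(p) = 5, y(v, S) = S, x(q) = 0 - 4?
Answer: -25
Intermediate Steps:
x(q) = -4
b(x(-4))*y(2, -5) = 5*(-5) = -25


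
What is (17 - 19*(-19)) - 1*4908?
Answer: -4530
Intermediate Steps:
(17 - 19*(-19)) - 1*4908 = (17 + 361) - 4908 = 378 - 4908 = -4530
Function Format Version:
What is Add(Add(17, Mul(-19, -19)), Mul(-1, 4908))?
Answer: -4530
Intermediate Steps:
Add(Add(17, Mul(-19, -19)), Mul(-1, 4908)) = Add(Add(17, 361), -4908) = Add(378, -4908) = -4530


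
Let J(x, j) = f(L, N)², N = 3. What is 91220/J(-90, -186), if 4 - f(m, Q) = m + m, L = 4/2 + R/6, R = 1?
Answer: 820980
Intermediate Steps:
L = 13/6 (L = 4/2 + 1/6 = 4*(½) + 1*(⅙) = 2 + ⅙ = 13/6 ≈ 2.1667)
f(m, Q) = 4 - 2*m (f(m, Q) = 4 - (m + m) = 4 - 2*m)
J(x, j) = ⅑ (J(x, j) = (4 - 2*13/6)² = (4 - 13/3)² = (-⅓)² = ⅑)
91220/J(-90, -186) = 91220/(⅑) = 91220*9 = 820980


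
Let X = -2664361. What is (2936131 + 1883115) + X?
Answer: 2154885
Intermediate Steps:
(2936131 + 1883115) + X = (2936131 + 1883115) - 2664361 = 4819246 - 2664361 = 2154885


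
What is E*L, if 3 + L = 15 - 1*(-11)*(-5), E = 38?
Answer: -1634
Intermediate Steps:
L = -43 (L = -3 + (15 - 1*(-11)*(-5)) = -3 + (15 + 11*(-5)) = -3 + (15 - 55) = -3 - 40 = -43)
E*L = 38*(-43) = -1634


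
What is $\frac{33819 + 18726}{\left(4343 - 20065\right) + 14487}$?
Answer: $- \frac{10509}{247} \approx -42.547$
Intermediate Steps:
$\frac{33819 + 18726}{\left(4343 - 20065\right) + 14487} = \frac{52545}{\left(4343 - 20065\right) + 14487} = \frac{52545}{-15722 + 14487} = \frac{52545}{-1235} = 52545 \left(- \frac{1}{1235}\right) = - \frac{10509}{247}$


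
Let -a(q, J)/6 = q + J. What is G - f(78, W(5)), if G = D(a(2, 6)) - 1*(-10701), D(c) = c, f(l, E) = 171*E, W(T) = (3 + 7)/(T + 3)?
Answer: 41757/4 ≈ 10439.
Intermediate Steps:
a(q, J) = -6*J - 6*q (a(q, J) = -6*(q + J) = -6*(J + q) = -6*J - 6*q)
W(T) = 10/(3 + T)
G = 10653 (G = (-6*6 - 6*2) - 1*(-10701) = (-36 - 12) + 10701 = -48 + 10701 = 10653)
G - f(78, W(5)) = 10653 - 171*10/(3 + 5) = 10653 - 171*10/8 = 10653 - 171*10*(1/8) = 10653 - 171*5/4 = 10653 - 1*855/4 = 10653 - 855/4 = 41757/4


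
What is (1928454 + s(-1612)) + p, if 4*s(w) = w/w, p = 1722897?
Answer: 14605405/4 ≈ 3.6514e+6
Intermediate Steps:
s(w) = ¼ (s(w) = (w/w)/4 = (¼)*1 = ¼)
(1928454 + s(-1612)) + p = (1928454 + ¼) + 1722897 = 7713817/4 + 1722897 = 14605405/4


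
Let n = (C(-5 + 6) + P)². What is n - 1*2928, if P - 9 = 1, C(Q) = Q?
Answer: -2807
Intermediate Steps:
P = 10 (P = 9 + 1 = 10)
n = 121 (n = ((-5 + 6) + 10)² = (1 + 10)² = 11² = 121)
n - 1*2928 = 121 - 1*2928 = 121 - 2928 = -2807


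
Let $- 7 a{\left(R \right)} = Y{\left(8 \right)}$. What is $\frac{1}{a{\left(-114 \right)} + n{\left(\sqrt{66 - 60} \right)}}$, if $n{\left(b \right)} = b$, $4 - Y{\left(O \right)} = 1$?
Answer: $\frac{7}{95} + \frac{49 \sqrt{6}}{285} \approx 0.49482$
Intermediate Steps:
$Y{\left(O \right)} = 3$ ($Y{\left(O \right)} = 4 - 1 = 3$)
$a{\left(R \right)} = - \frac{3}{7}$ ($a{\left(R \right)} = \left(- \frac{1}{7}\right) 3 = - \frac{3}{7}$)
$\frac{1}{a{\left(-114 \right)} + n{\left(\sqrt{66 - 60} \right)}} = \frac{1}{- \frac{3}{7} + \sqrt{66 - 60}} = \frac{1}{- \frac{3}{7} + \sqrt{6}}$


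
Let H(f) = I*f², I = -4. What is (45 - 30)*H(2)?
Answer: -240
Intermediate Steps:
H(f) = -4*f²
(45 - 30)*H(2) = (45 - 30)*(-4*2²) = 15*(-4*4) = 15*(-16) = -240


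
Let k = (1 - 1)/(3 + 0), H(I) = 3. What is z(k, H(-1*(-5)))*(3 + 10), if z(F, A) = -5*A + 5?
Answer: -130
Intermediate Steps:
k = 0 (k = 0/3 = 0*(⅓) = 0)
z(F, A) = 5 - 5*A
z(k, H(-1*(-5)))*(3 + 10) = (5 - 5*3)*(3 + 10) = (5 - 15)*13 = -10*13 = -130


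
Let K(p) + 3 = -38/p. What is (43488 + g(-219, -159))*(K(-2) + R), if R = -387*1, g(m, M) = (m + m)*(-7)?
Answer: -17271534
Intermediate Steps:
g(m, M) = -14*m (g(m, M) = (2*m)*(-7) = -14*m)
K(p) = -3 - 38/p
R = -387
(43488 + g(-219, -159))*(K(-2) + R) = (43488 - 14*(-219))*((-3 - 38/(-2)) - 387) = (43488 + 3066)*((-3 - 38*(-½)) - 387) = 46554*((-3 + 19) - 387) = 46554*(16 - 387) = 46554*(-371) = -17271534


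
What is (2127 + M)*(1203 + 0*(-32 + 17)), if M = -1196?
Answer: 1119993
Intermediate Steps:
(2127 + M)*(1203 + 0*(-32 + 17)) = (2127 - 1196)*(1203 + 0*(-32 + 17)) = 931*(1203 + 0*(-15)) = 931*(1203 + 0) = 931*1203 = 1119993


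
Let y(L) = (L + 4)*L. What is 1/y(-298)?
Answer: 1/87612 ≈ 1.1414e-5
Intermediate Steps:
y(L) = L*(4 + L) (y(L) = (4 + L)*L = L*(4 + L))
1/y(-298) = 1/(-298*(4 - 298)) = 1/(-298*(-294)) = 1/87612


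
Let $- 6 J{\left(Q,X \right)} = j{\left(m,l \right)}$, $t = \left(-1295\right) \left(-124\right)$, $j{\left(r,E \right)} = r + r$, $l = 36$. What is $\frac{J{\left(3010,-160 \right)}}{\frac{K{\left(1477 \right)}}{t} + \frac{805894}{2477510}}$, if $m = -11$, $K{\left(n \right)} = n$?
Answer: $\frac{62517487340}{5702988891} \approx 10.962$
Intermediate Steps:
$j{\left(r,E \right)} = 2 r$
$t = 160580$
$J{\left(Q,X \right)} = \frac{11}{3}$ ($J{\left(Q,X \right)} = - \frac{2 \left(-11\right)}{6} = \left(- \frac{1}{6}\right) \left(-22\right) = \frac{11}{3}$)
$\frac{J{\left(3010,-160 \right)}}{\frac{K{\left(1477 \right)}}{t} + \frac{805894}{2477510}} = \frac{11}{3 \left(\frac{1477}{160580} + \frac{805894}{2477510}\right)} = \frac{11}{3 \left(1477 \cdot \frac{1}{160580} + 805894 \cdot \frac{1}{2477510}\right)} = \frac{11}{3 \left(\frac{211}{22940} + \frac{402947}{1238755}\right)} = \frac{11}{3 \cdot \frac{1900996297}{5683407940}} = \frac{11}{3} \cdot \frac{5683407940}{1900996297} = \frac{62517487340}{5702988891}$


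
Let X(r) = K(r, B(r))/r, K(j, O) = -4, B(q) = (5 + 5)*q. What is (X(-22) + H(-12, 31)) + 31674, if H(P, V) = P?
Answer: 348284/11 ≈ 31662.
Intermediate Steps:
B(q) = 10*q
X(r) = -4/r
(X(-22) + H(-12, 31)) + 31674 = (-4/(-22) - 12) + 31674 = (-4*(-1/22) - 12) + 31674 = (2/11 - 12) + 31674 = -130/11 + 31674 = 348284/11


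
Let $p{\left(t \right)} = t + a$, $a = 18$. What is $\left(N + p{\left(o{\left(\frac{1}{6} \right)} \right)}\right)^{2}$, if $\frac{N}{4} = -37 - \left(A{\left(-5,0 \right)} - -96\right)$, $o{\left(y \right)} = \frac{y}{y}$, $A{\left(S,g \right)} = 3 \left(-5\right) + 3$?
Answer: $216225$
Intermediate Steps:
$A{\left(S,g \right)} = -12$ ($A{\left(S,g \right)} = -15 + 3 = -12$)
$o{\left(y \right)} = 1$
$p{\left(t \right)} = 18 + t$ ($p{\left(t \right)} = t + 18 = 18 + t$)
$N = -484$ ($N = 4 \left(-37 - \left(-12 - -96\right)\right) = 4 \left(-37 - \left(-12 + 96\right)\right) = 4 \left(-37 - 84\right) = 4 \left(-121\right) = -484$)
$\left(N + p{\left(o{\left(\frac{1}{6} \right)} \right)}\right)^{2} = \left(-484 + \left(18 + 1\right)\right)^{2} = \left(-484 + 19\right)^{2} = \left(-465\right)^{2} = 216225$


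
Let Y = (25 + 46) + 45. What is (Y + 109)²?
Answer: 50625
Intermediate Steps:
Y = 116 (Y = 71 + 45 = 116)
(Y + 109)² = (116 + 109)² = 225² = 50625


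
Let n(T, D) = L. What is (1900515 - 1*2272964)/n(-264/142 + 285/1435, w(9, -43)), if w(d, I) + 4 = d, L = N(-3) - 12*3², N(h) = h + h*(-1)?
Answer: 372449/108 ≈ 3448.6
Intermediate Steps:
N(h) = 0 (N(h) = h - h = 0)
L = -108 (L = 0 - 12*3² = 0 - 12*9 = 0 - 108 = -108)
w(d, I) = -4 + d
n(T, D) = -108
(1900515 - 1*2272964)/n(-264/142 + 285/1435, w(9, -43)) = (1900515 - 1*2272964)/(-108) = (1900515 - 2272964)*(-1/108) = -372449*(-1/108) = 372449/108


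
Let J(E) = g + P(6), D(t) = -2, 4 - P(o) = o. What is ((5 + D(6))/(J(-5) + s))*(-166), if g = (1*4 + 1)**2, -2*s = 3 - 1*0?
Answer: -996/43 ≈ -23.163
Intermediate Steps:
P(o) = 4 - o
s = -3/2 (s = -(3 - 1*0)/2 = -(3 + 0)/2 = -1/2*3 = -3/2 ≈ -1.5000)
g = 25 (g = (4 + 1)**2 = 5**2 = 25)
J(E) = 23 (J(E) = 25 + (4 - 1*6) = 25 + (4 - 6) = 25 - 2 = 23)
((5 + D(6))/(J(-5) + s))*(-166) = ((5 - 2)/(23 - 3/2))*(-166) = (3/(43/2))*(-166) = (3*(2/43))*(-166) = (6/43)*(-166) = -996/43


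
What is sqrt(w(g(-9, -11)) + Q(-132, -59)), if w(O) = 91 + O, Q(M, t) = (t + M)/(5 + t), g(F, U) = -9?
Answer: sqrt(27714)/18 ≈ 9.2486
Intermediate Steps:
Q(M, t) = (M + t)/(5 + t)
sqrt(w(g(-9, -11)) + Q(-132, -59)) = sqrt((91 - 9) + (-132 - 59)/(5 - 59)) = sqrt(82 - 191/(-54)) = sqrt(82 - 1/54*(-191)) = sqrt(82 + 191/54) = sqrt(4619/54) = sqrt(27714)/18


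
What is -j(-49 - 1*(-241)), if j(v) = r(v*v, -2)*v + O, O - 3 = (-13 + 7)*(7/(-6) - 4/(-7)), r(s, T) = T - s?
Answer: 49547858/7 ≈ 7.0783e+6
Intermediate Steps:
O = 46/7 (O = 3 + (-13 + 7)*(7/(-6) - 4/(-7)) = 3 - 6*(7*(-1/6) - 4*(-1/7)) = 3 - 6*(-7/6 + 4/7) = 3 - 6*(-25/42) = 3 + 25/7 = 46/7 ≈ 6.5714)
j(v) = 46/7 + v*(-2 - v**2) (j(v) = (-2 - v*v)*v + 46/7 = (-2 - v**2)*v + 46/7 = v*(-2 - v**2) + 46/7 = 46/7 + v*(-2 - v**2))
-j(-49 - 1*(-241)) = -(46/7 - (-49 - 1*(-241))**3 - 2*(-49 - 1*(-241))) = -(46/7 - (-49 + 241)**3 - 2*(-49 + 241)) = -(46/7 - 1*192**3 - 2*192) = -(46/7 - 1*7077888 - 384) = -(46/7 - 7077888 - 384) = -1*(-49547858/7) = 49547858/7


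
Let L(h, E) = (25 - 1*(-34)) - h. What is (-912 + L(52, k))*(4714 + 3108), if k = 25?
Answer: -7078910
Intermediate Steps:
L(h, E) = 59 - h (L(h, E) = (25 + 34) - h = 59 - h)
(-912 + L(52, k))*(4714 + 3108) = (-912 + (59 - 1*52))*(4714 + 3108) = (-912 + (59 - 52))*7822 = (-912 + 7)*7822 = -905*7822 = -7078910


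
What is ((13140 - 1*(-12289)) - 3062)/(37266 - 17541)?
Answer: 22367/19725 ≈ 1.1339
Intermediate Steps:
((13140 - 1*(-12289)) - 3062)/(37266 - 17541) = ((13140 + 12289) - 3062)/19725 = (25429 - 3062)*(1/19725) = 22367*(1/19725) = 22367/19725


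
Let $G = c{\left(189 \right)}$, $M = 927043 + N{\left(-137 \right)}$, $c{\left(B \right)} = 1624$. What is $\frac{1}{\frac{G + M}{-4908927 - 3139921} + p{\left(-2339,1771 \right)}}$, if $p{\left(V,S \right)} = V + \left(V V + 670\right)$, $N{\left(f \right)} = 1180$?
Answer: $\frac{8048848}{44021177091849} \approx 1.8284 \cdot 10^{-7}$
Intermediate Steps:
$p{\left(V,S \right)} = 670 + V + V^{2}$ ($p{\left(V,S \right)} = V + \left(V^{2} + 670\right) = V + \left(670 + V^{2}\right) = 670 + V + V^{2}$)
$M = 928223$ ($M = 927043 + 1180 = 928223$)
$G = 1624$
$\frac{1}{\frac{G + M}{-4908927 - 3139921} + p{\left(-2339,1771 \right)}} = \frac{1}{\frac{1624 + 928223}{-4908927 - 3139921} + \left(670 - 2339 + \left(-2339\right)^{2}\right)} = \frac{1}{\frac{929847}{-8048848} + \left(670 - 2339 + 5470921\right)} = \frac{1}{929847 \left(- \frac{1}{8048848}\right) + 5469252} = \frac{1}{- \frac{929847}{8048848} + 5469252} = \frac{1}{\frac{44021177091849}{8048848}} = \frac{8048848}{44021177091849}$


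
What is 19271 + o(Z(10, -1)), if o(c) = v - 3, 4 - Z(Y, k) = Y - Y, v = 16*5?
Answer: 19348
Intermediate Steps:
v = 80
Z(Y, k) = 4 (Z(Y, k) = 4 - (Y - Y) = 4 - 1*0 = 4 + 0 = 4)
o(c) = 77 (o(c) = 80 - 3 = 77)
19271 + o(Z(10, -1)) = 19271 + 77 = 19348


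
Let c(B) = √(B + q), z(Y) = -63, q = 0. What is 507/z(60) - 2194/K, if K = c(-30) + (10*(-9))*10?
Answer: -3180949/567021 + 1097*I*√30/405015 ≈ -5.6099 + 0.014835*I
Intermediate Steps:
c(B) = √B (c(B) = √(B + 0) = √B)
K = -900 + I*√30 (K = √(-30) + (10*(-9))*10 = I*√30 - 90*10 = I*√30 - 900 = -900 + I*√30 ≈ -900.0 + 5.4772*I)
507/z(60) - 2194/K = 507/(-63) - 2194/(-900 + I*√30) = 507*(-1/63) - 2194/(-900 + I*√30) = -169/21 - 2194/(-900 + I*√30)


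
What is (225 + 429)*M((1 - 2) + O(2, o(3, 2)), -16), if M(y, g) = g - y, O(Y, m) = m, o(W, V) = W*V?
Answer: -13734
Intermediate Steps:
o(W, V) = V*W
(225 + 429)*M((1 - 2) + O(2, o(3, 2)), -16) = (225 + 429)*(-16 - ((1 - 2) + 2*3)) = 654*(-16 - (-1 + 6)) = 654*(-16 - 1*5) = 654*(-16 - 5) = 654*(-21) = -13734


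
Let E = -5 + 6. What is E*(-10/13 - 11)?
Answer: -153/13 ≈ -11.769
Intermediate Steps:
E = 1
E*(-10/13 - 11) = 1*(-10/13 - 11) = 1*(-153/13) = -153/13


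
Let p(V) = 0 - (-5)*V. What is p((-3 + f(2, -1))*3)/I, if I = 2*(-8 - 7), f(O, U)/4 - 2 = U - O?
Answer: 7/2 ≈ 3.5000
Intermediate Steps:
f(O, U) = 8 - 4*O + 4*U (f(O, U) = 8 + 4*(U - O) = 8 + (-4*O + 4*U) = 8 - 4*O + 4*U)
I = -30 (I = 2*(-15) = -30)
p(V) = 5*V (p(V) = 0 + 5*V = 5*V)
p((-3 + f(2, -1))*3)/I = (5*((-3 + (8 - 4*2 + 4*(-1)))*3))/(-30) = (5*((-3 + (8 - 8 - 4))*3))*(-1/30) = (5*((-3 - 4)*3))*(-1/30) = (5*(-7*3))*(-1/30) = (5*(-21))*(-1/30) = -105*(-1/30) = 7/2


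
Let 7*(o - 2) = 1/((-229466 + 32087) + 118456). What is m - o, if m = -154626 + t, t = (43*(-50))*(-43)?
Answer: -34350920057/552461 ≈ -62178.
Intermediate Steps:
t = 92450 (t = -2150*(-43) = 92450)
m = -62176 (m = -154626 + 92450 = -62176)
o = 1104921/552461 (o = 2 + 1/(7*((-229466 + 32087) + 118456)) = 2 + 1/(7*(-197379 + 118456)) = 2 + (⅐)/(-78923) = 2 + (⅐)*(-1/78923) = 2 - 1/552461 = 1104921/552461 ≈ 2.0000)
m - o = -62176 - 1*1104921/552461 = -62176 - 1104921/552461 = -34350920057/552461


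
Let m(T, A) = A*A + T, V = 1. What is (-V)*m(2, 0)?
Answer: -2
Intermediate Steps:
m(T, A) = T + A² (m(T, A) = A² + T = T + A²)
(-V)*m(2, 0) = (-1*1)*(2 + 0²) = -(2 + 0) = -1*2 = -2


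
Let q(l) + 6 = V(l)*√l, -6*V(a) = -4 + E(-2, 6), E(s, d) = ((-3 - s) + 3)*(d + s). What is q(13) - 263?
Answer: -269 - 2*√13/3 ≈ -271.40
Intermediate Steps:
E(s, d) = -s*(d + s) (E(s, d) = (-s)*(d + s) = -s*(d + s))
V(a) = -⅔ (V(a) = -(-4 - 1*(-2)*(6 - 2))/6 = -(-4 - 1*(-2)*4)/6 = -(-4 + 8)/6 = -⅙*4 = -⅔)
q(l) = -6 - 2*√l/3
q(13) - 263 = (-6 - 2*√13/3) - 263 = -269 - 2*√13/3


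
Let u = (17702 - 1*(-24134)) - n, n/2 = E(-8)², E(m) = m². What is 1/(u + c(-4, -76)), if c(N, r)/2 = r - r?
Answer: 1/33644 ≈ 2.9723e-5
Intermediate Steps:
n = 8192 (n = 2*((-8)²)² = 2*64² = 2*4096 = 8192)
c(N, r) = 0 (c(N, r) = 2*(r - r) = 2*0 = 0)
u = 33644 (u = (17702 - 1*(-24134)) - 1*8192 = (17702 + 24134) - 8192 = 41836 - 8192 = 33644)
1/(u + c(-4, -76)) = 1/(33644 + 0) = 1/33644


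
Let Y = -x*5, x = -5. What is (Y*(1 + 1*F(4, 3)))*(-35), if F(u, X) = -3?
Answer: 1750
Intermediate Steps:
Y = 25 (Y = -1*(-5)*5 = 5*5 = 25)
(Y*(1 + 1*F(4, 3)))*(-35) = (25*(1 + 1*(-3)))*(-35) = (25*(1 - 3))*(-35) = (25*(-2))*(-35) = -50*(-35) = 1750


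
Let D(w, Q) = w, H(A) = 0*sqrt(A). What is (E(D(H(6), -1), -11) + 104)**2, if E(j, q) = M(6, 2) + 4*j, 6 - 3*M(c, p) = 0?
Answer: 11236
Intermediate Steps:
H(A) = 0
M(c, p) = 2 (M(c, p) = 2 - 1/3*0 = 2 + 0 = 2)
E(j, q) = 2 + 4*j
(E(D(H(6), -1), -11) + 104)**2 = ((2 + 4*0) + 104)**2 = ((2 + 0) + 104)**2 = (2 + 104)**2 = 106**2 = 11236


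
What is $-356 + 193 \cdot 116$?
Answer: $22032$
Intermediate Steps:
$-356 + 193 \cdot 116 = -356 + 22388 = 22032$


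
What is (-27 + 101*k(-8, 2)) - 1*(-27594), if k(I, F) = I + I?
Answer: 25951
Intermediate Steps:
k(I, F) = 2*I
(-27 + 101*k(-8, 2)) - 1*(-27594) = (-27 + 101*(2*(-8))) - 1*(-27594) = (-27 + 101*(-16)) + 27594 = (-27 - 1616) + 27594 = -1643 + 27594 = 25951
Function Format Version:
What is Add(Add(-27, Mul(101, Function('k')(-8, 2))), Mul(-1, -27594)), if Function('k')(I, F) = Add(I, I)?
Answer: 25951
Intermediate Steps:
Function('k')(I, F) = Mul(2, I)
Add(Add(-27, Mul(101, Function('k')(-8, 2))), Mul(-1, -27594)) = Add(Add(-27, Mul(101, Mul(2, -8))), Mul(-1, -27594)) = Add(Add(-27, Mul(101, -16)), 27594) = Add(Add(-27, -1616), 27594) = Add(-1643, 27594) = 25951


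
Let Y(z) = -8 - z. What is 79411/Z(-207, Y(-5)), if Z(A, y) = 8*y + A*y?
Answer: 79411/597 ≈ 133.02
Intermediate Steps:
79411/Z(-207, Y(-5)) = 79411/(((-8 - 1*(-5))*(8 - 207))) = 79411/(((-8 + 5)*(-199))) = 79411/((-3*(-199))) = 79411/597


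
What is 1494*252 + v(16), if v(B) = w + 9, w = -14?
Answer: 376483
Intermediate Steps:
v(B) = -5 (v(B) = -14 + 9 = -5)
1494*252 + v(16) = 1494*252 - 5 = 376488 - 5 = 376483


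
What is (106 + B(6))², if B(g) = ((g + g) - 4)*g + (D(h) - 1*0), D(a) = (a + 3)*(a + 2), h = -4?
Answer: 24336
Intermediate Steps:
D(a) = (2 + a)*(3 + a) (D(a) = (3 + a)*(2 + a) = (2 + a)*(3 + a))
B(g) = 2 + g*(-4 + 2*g) (B(g) = ((g + g) - 4)*g + ((6 + (-4)² + 5*(-4)) - 1*0) = (2*g - 4)*g + ((6 + 16 - 20) + 0) = (-4 + 2*g)*g + (2 + 0) = g*(-4 + 2*g) + 2 = 2 + g*(-4 + 2*g))
(106 + B(6))² = (106 + (2 - 4*6 + 2*6²))² = (106 + (2 - 24 + 2*36))² = (106 + (2 - 24 + 72))² = (106 + 50)² = 156² = 24336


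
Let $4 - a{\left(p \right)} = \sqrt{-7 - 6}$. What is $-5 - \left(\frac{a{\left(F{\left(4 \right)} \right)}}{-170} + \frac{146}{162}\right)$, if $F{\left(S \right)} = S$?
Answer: $- \frac{40468}{6885} - \frac{i \sqrt{13}}{170} \approx -5.8777 - 0.021209 i$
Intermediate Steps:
$a{\left(p \right)} = 4 - i \sqrt{13}$ ($a{\left(p \right)} = 4 - \sqrt{-7 - 6} = 4 - \sqrt{-13} = 4 - i \sqrt{13}$)
$-5 - \left(\frac{a{\left(F{\left(4 \right)} \right)}}{-170} + \frac{146}{162}\right) = -5 - \left(\frac{4 - i \sqrt{13}}{-170} + \frac{146}{162}\right) = -5 - \left(\left(4 - i \sqrt{13}\right) \left(- \frac{1}{170}\right) + 146 \cdot \frac{1}{162}\right) = -5 - \left(\left(- \frac{2}{85} + \frac{i \sqrt{13}}{170}\right) + \frac{73}{81}\right) = -5 - \left(\frac{6043}{6885} + \frac{i \sqrt{13}}{170}\right) = - \frac{40468}{6885} - \frac{i \sqrt{13}}{170}$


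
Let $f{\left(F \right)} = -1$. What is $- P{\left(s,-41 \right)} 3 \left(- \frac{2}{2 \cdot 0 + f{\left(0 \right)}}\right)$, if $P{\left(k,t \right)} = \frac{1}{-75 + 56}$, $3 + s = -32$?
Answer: $\frac{6}{19} \approx 0.31579$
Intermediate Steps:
$s = -35$ ($s = -3 - 32 = -35$)
$P{\left(k,t \right)} = - \frac{1}{19}$ ($P{\left(k,t \right)} = \frac{1}{-19} = - \frac{1}{19}$)
$- P{\left(s,-41 \right)} 3 \left(- \frac{2}{2 \cdot 0 + f{\left(0 \right)}}\right) = - \frac{\left(-1\right) 3 \left(- \frac{2}{2 \cdot 0 - 1}\right)}{19} = - \frac{\left(-1\right) 3 \left(- \frac{2}{0 - 1}\right)}{19} = - \frac{\left(-1\right) 3 \left(- \frac{2}{-1}\right)}{19} = - \frac{\left(-1\right) 3 \left(\left(-2\right) \left(-1\right)\right)}{19} = - \frac{\left(-1\right) 3 \cdot 2}{19} = - \frac{\left(-1\right) 6}{19} = \left(-1\right) \left(- \frac{6}{19}\right) = \frac{6}{19}$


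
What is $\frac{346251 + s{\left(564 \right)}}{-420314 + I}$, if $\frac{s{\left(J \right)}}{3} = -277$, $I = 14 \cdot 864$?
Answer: $- \frac{172710}{204109} \approx -0.84617$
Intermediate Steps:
$I = 12096$
$s{\left(J \right)} = -831$ ($s{\left(J \right)} = 3 \left(-277\right) = -831$)
$\frac{346251 + s{\left(564 \right)}}{-420314 + I} = \frac{346251 - 831}{-420314 + 12096} = \frac{345420}{-408218} = 345420 \left(- \frac{1}{408218}\right) = - \frac{172710}{204109}$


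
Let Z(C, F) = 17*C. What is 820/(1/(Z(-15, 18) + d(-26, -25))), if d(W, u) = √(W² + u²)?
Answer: -209100 + 820*√1301 ≈ -1.7952e+5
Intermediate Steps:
820/(1/(Z(-15, 18) + d(-26, -25))) = 820/(1/(17*(-15) + √((-26)² + (-25)²))) = 820/(1/(-255 + √(676 + 625))) = 820/(1/(-255 + √1301)) = 820*(-255 + √1301) = -209100 + 820*√1301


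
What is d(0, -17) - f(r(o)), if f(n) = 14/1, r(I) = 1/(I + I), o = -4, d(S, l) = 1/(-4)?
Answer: -57/4 ≈ -14.250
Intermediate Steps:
d(S, l) = -¼
r(I) = 1/(2*I)
f(n) = 14 (f(n) = 14*1 = 14)
d(0, -17) - f(r(o)) = -¼ - 1*14 = -¼ - 14 = -57/4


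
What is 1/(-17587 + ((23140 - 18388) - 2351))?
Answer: -1/15186 ≈ -6.5850e-5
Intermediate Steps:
1/(-17587 + ((23140 - 18388) - 2351)) = 1/(-17587 + (4752 - 2351)) = 1/(-17587 + 2401) = 1/(-15186) = -1/15186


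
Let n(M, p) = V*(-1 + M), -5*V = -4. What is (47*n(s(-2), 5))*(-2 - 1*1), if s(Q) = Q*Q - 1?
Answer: -1128/5 ≈ -225.60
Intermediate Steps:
V = ⅘ (V = -⅕*(-4) = ⅘ ≈ 0.80000)
s(Q) = -1 + Q² (s(Q) = Q² - 1 = -1 + Q²)
n(M, p) = -⅘ + 4*M/5 (n(M, p) = 4*(-1 + M)/5 = -⅘ + 4*M/5)
(47*n(s(-2), 5))*(-2 - 1*1) = (47*(-⅘ + 4*(-1 + (-2)²)/5))*(-2 - 1*1) = (47*(-⅘ + 4*(-1 + 4)/5))*(-2 - 1) = (47*(-⅘ + (⅘)*3))*(-3) = (47*(-⅘ + 12/5))*(-3) = (47*(8/5))*(-3) = (376/5)*(-3) = -1128/5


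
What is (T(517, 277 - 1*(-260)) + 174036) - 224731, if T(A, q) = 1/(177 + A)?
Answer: -35182329/694 ≈ -50695.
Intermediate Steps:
(T(517, 277 - 1*(-260)) + 174036) - 224731 = (1/(177 + 517) + 174036) - 224731 = (1/694 + 174036) - 224731 = 120780985/694 - 224731 = -35182329/694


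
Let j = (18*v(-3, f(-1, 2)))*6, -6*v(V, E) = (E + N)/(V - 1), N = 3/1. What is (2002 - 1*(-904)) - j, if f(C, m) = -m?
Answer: 5803/2 ≈ 2901.5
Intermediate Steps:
N = 3 (N = 3*1 = 3)
v(V, E) = -(3 + E)/(6*(-1 + V)) (v(V, E) = -(E + 3)/(6*(V - 1)) = -(3 + E)/(6*(-1 + V)))
j = 9/2 (j = (18*((-3 - (-1)*2)/(6*(-1 - 3))))*6 = (18*((⅙)*(-3 - 1*(-2))/(-4)))*6 = (18*((⅙)*(-¼)*(-3 + 2)))*6 = (18*((⅙)*(-¼)*(-1)))*6 = (18*(1/24))*6 = (¾)*6 = 9/2 ≈ 4.5000)
(2002 - 1*(-904)) - j = (2002 - 1*(-904)) - 1*9/2 = (2002 + 904) - 9/2 = 2906 - 9/2 = 5803/2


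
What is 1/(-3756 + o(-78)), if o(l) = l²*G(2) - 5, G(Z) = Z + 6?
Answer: 1/44911 ≈ 2.2266e-5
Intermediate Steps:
G(Z) = 6 + Z
o(l) = -5 + 8*l² (o(l) = l²*(6 + 2) - 5 = l²*8 - 5 = 8*l² - 5 = -5 + 8*l²)
1/(-3756 + o(-78)) = 1/(-3756 + (-5 + 8*(-78)²)) = 1/(-3756 + (-5 + 8*6084)) = 1/(-3756 + (-5 + 48672)) = 1/(-3756 + 48667) = 1/44911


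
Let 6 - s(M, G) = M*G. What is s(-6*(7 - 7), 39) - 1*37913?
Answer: -37907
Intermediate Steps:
s(M, G) = 6 - G*M (s(M, G) = 6 - M*G = 6 - G*M)
s(-6*(7 - 7), 39) - 1*37913 = (6 - 1*39*(-6*(7 - 7))) - 1*37913 = (6 - 1*39*(-6*0)) - 37913 = (6 - 1*39*0) - 37913 = (6 + 0) - 37913 = 6 - 37913 = -37907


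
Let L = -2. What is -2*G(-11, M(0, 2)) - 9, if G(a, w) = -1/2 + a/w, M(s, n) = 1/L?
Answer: -52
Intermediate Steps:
M(s, n) = -½ (M(s, n) = 1/(-2) = -½)
G(a, w) = -½ + a/w (G(a, w) = -1*½ + a/w = -½ + a/w)
-2*G(-11, M(0, 2)) - 9 = -2*(-11 - ½*(-½))/(-½) - 9 = -(-4)*(-11 + ¼) - 9 = -(-4)*(-43)/4 - 9 = -2*43/2 - 9 = -43 - 9 = -52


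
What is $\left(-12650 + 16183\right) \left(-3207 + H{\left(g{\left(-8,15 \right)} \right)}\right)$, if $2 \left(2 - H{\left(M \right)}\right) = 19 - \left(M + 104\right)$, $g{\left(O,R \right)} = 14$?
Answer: $- \frac{22296763}{2} \approx -1.1148 \cdot 10^{7}$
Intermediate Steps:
$H{\left(M \right)} = \frac{89}{2} + \frac{M}{2}$ ($H{\left(M \right)} = 2 - \frac{19 - \left(M + 104\right)}{2} = 2 - \frac{19 - \left(104 + M\right)}{2} = 2 - \frac{-85 - M}{2} = 2 + \left(\frac{85}{2} + \frac{M}{2}\right) = \frac{89}{2} + \frac{M}{2}$)
$\left(-12650 + 16183\right) \left(-3207 + H{\left(g{\left(-8,15 \right)} \right)}\right) = \left(-12650 + 16183\right) \left(-3207 + \left(\frac{89}{2} + \frac{1}{2} \cdot 14\right)\right) = 3533 \left(-3207 + \left(\frac{89}{2} + 7\right)\right) = 3533 \left(-3207 + \frac{103}{2}\right) = 3533 \left(- \frac{6311}{2}\right) = - \frac{22296763}{2}$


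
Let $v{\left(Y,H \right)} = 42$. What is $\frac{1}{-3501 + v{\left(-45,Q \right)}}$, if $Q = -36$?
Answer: $- \frac{1}{3459} \approx -0.0002891$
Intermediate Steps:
$\frac{1}{-3501 + v{\left(-45,Q \right)}} = \frac{1}{-3501 + 42} = \frac{1}{-3459} = - \frac{1}{3459}$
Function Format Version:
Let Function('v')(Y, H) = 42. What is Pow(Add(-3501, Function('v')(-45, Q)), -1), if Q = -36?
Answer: Rational(-1, 3459) ≈ -0.00028910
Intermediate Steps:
Pow(Add(-3501, Function('v')(-45, Q)), -1) = Pow(Add(-3501, 42), -1) = Pow(-3459, -1) = Rational(-1, 3459)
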